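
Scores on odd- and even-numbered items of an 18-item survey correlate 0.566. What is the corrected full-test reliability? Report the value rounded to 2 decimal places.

The full test is twice the length of either half (n = 2).
r_full = 2r_hh / (1 + r_hh) = 2 × 0.566 / (1 + 0.566)
r_full = 1.1320 / 1.5660 ≈ 0.7229

0.72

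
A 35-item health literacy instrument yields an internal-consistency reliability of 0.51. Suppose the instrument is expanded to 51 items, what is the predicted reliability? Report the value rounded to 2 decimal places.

0.60

n = 51/35 = 1.4571
Apply the Spearman-Brown prophecy formula, r' = nr / [1 + (n − 1)r]:
r_new = 1.4571·0.51 / [1 + (1.4571 − 1)·0.51]
     = 0.7431 / 1.2331 = 0.6026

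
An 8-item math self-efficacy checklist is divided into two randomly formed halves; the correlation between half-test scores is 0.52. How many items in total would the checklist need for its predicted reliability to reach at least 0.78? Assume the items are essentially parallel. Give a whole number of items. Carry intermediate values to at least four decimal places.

14

Corrected full-test reliability: r_full = 2 × 0.52 / (1 + 0.52) ≈ 0.6842
n = r_tgt(1 − r_full) / [r_full(1 − r_tgt)] = 0.78 × 0.3158 / (0.6842 × 0.22) ≈ 1.6364
Required items = 1.6364 × 8 = 13.09, so 14 items.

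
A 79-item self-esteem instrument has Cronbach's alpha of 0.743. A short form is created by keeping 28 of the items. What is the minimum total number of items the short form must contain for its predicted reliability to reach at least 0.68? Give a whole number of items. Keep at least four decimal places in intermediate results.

First, r for the 28-item form: n = 28/79 = 0.3544, so r_28 = 0.3544·0.743/(1 + (0.3544 − 1)·0.743) = 0.5061
Then solve for n' with r_old = 0.5061, r_target = 0.68: n' = 0.68(1 − 0.5061)/[0.5061(1 − 0.68)] = 2.0738
Items = 2.0738 × 28 ≈ 58.07 → 59

59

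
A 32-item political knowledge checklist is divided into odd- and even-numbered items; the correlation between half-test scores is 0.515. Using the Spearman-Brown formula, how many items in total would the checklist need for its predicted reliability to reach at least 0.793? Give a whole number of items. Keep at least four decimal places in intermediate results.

58

r_full = 2(0.515)/(1 + 0.515) = 0.6799
Solve Spearman-Brown for n: n = 0.793(1 − 0.6799) / [0.6799(1 − 0.793)] = 1.8036
Items = 1.8036 × 32 ≈ 57.72 → 58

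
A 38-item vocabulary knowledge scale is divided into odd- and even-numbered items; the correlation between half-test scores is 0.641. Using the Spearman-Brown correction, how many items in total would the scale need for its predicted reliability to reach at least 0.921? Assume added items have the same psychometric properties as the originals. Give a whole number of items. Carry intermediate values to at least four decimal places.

r_full = 2(0.641)/(1 + 0.641) = 0.7812
Solve Spearman-Brown for n: n = 0.921(1 − 0.7812) / [0.7812(1 − 0.921)] = 3.2653
Items = 3.2653 × 38 ≈ 124.08 → 125

125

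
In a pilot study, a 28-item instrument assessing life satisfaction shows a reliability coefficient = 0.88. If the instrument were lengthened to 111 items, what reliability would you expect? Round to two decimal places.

The new length is 111/28 = 3.9643 times the old.
r_new = (3.9643 × 0.88) / (1 + (3.9643 − 1) × 0.88)
     = 3.4886 / 3.6086 = 0.9667

0.97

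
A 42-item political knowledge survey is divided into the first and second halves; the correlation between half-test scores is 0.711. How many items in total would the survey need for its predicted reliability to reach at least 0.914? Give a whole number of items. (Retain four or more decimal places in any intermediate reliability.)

Corrected full-test reliability: r_full = 2 × 0.711 / (1 + 0.711) ≈ 0.8311
Solve Spearman-Brown for n: n = 0.914(1 − 0.8311) / [0.8311(1 − 0.914)] = 2.1599
Items = 2.1599 × 42 ≈ 90.72 → 91

91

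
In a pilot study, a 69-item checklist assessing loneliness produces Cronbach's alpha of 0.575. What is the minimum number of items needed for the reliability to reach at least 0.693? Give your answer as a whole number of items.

Invert Spearman-Brown to solve for n:
n = r*(1 − r) / [ r (1 − r*) ]
n = 0.693(1 − 0.575) / [0.575(1 − 0.693)]
  = 0.294525 / 0.176525 = 1.6685
1.6685 × 69 = 115.13 → 116 items

116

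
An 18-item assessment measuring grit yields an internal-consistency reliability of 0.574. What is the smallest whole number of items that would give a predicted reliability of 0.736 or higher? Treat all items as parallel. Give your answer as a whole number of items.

Spearman-Brown solved for the length factor n:
n = r*(1 − r) / [ r (1 − r*) ]
n = 0.736(1 − 0.574) / [0.574(1 − 0.736)]
  = 0.313536 / 0.151536 = 2.0691
2.0691 × 18 = 37.24 → 38 items

38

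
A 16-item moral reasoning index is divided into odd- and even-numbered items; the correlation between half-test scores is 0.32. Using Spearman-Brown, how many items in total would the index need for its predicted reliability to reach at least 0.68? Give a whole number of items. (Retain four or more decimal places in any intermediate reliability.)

r_full = 2(0.32)/(1 + 0.32) = 0.4848
n = r_tgt(1 − r_full) / [r_full(1 − r_tgt)] = 0.68 × 0.5152 / (0.4848 × 0.32) ≈ 2.2583
Items = 2.2583 × 16 ≈ 36.13 → 37

37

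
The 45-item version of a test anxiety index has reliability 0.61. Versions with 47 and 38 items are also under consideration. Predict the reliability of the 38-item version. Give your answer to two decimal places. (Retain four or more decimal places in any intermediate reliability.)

The 47-item form is not needed; work directly from the 45-item form with n = 38/45 = 0.8444.
r_{38} = n·r / (1 + (n − 1)·r) = 0.5151 / 0.9051 ≈ 0.5691

0.57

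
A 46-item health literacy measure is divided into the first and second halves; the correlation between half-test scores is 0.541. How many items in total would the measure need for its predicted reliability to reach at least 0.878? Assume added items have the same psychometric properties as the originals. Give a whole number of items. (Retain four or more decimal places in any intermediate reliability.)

141

Corrected full-test reliability: r_full = 2 × 0.541 / (1 + 0.541) ≈ 0.7021
Solve Spearman-Brown for n: n = 0.878(1 − 0.7021) / [0.7021(1 − 0.878)] = 3.0536
Required items = 3.0536 × 46 = 140.47, so 141 items.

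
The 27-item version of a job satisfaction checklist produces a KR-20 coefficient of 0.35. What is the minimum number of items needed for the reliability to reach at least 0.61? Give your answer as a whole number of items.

n = 0.61 × (1 − 0.35) / [ 0.35 × (1 − 0.61) ]
n = 0.3965 / 0.1365 ≈ 2.9048
2.9048 × 27 = 78.43 → 79 items

79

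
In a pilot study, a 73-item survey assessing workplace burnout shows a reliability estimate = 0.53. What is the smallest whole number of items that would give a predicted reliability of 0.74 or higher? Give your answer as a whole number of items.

n = 0.74(1 − 0.53) / [0.53(1 − 0.74)]
  = 0.3478 / 0.1378 = 2.5239
So the test needs 2.5239 × 73 ≈ 184.24 items; rounding up, 185.

185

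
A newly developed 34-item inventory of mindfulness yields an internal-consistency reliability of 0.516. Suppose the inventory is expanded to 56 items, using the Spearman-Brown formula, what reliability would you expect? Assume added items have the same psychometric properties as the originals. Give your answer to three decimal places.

Length ratio n = 56/34 = 1.6471
Apply the Spearman-Brown prophecy formula, r' = nr / [1 + (n − 1)r]:
r_new = (1.6471 × 0.516) / (1 + (1.6471 − 1) × 0.516)
     = 0.8499 / 1.3339 = 0.6372

0.637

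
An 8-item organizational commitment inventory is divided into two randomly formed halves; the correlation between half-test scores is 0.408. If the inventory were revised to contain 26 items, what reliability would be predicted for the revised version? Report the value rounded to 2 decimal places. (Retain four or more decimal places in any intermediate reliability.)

Full-test reliability from the split-half r: r_full = 2(0.408)/(1 + 0.408) = 0.5795
Length factor from 8 to 26 items: n = 26/8 = 3.2500
r_new = n·r_full / (1 + (n − 1)·r_full) = 1.8834 / 2.3039 ≈ 0.8175

0.82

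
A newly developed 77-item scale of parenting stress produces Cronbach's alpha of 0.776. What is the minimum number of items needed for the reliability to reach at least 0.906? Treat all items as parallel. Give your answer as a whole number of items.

Rearranging the Spearman-Brown formula for n,
n = r_target (1 − r_old) / [ r_old (1 − r_target) ]
n = 0.906 × (1 − 0.776) / [ 0.776 × (1 − 0.906) ]
n = 0.202944 / 0.072944 ≈ 2.7822
2.7822 × 77 = 214.23 → 215 items

215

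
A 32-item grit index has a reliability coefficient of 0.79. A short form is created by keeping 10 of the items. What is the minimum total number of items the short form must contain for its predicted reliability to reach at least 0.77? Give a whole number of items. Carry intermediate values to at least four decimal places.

29

First, r for the 10-item form: n = 10/32 = 0.3125, so r_10 = 0.3125·0.79/(1 + (0.3125 − 1)·0.79) = 0.5404
Length factor from the short form to reach 0.77: n' = 0.77(1 − 0.5404) / [0.5404(1 − 0.77)] ≈ 2.8473
Total items = 2.8473 × 10 = 28.47, rounded up to 29.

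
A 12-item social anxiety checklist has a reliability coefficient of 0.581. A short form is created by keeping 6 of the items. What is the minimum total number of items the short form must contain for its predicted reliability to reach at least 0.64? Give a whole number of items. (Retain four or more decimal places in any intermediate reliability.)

16

First, r for the 6-item form: n = 6/12 = 0.5000, so r_6 = 0.5000·0.581/(1 + (0.5000 − 1)·0.581) = 0.4094
Then solve for n' with r_old = 0.4094, r_target = 0.64: n' = 0.64(1 − 0.4094)/[0.4094(1 − 0.64)] = 2.5646
Total items = 2.5646 × 6 = 15.39, rounded up to 16.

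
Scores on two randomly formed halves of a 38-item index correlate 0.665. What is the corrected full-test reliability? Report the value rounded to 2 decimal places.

The full test is twice the length of either half (n = 2).
r_full = 2r_hh / (1 + r_hh) = 2 × 0.665 / (1 + 0.665)
r_full = 1.3300 / 1.6650 ≈ 0.7988

0.80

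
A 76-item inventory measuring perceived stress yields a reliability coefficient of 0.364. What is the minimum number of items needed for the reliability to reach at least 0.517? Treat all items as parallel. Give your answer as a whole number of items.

143

Invert Spearman-Brown to solve for n:
n = r_target (1 − r_old) / [ r_old (1 − r_target) ]
n = [0.517 × 0.636] / [0.364 × 0.483]
n = 0.328812 / 0.175812 ≈ 1.8702
So the test needs 1.8702 × 76 ≈ 142.14 items; rounding up, 143.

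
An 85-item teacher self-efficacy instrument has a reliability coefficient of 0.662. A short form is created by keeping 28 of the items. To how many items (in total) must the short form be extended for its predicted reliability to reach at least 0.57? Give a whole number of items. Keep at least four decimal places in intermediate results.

Short-form reliability: n = 28/85 = 0.3294; r_28 = n·r/(1+(n−1)r) ≈ 0.3922
Then solve for n' with r_old = 0.3922, r_target = 0.57: n' = 0.57(1 − 0.3922)/[0.3922(1 − 0.57)] = 2.0543
Total items = 2.0543 × 28 = 57.52, rounded up to 58.

58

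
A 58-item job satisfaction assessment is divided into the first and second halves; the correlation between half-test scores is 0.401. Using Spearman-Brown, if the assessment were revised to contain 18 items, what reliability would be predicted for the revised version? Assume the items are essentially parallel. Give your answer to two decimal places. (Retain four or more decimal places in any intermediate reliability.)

Full-test reliability from the split-half r: r_full = 2(0.401)/(1 + 0.401) = 0.5724
Length factor from 58 to 18 items: n = 18/58 = 0.3103
r_new = n·r_full / (1 + (n − 1)·r_full) = 0.1776 / 0.6052 ≈ 0.2935

0.29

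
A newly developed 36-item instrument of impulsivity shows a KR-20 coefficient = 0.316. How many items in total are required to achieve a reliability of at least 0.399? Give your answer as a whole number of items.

Invert Spearman-Brown to solve for n:
n = r_target (1 − r_old) / [ r_old (1 − r_target) ]
n = 0.399 × (1 − 0.316) / [ 0.316 × (1 − 0.399) ]
n = 0.272916 / 0.189916 ≈ 1.4370
1.4370 × 36 = 51.73 → 52 items

52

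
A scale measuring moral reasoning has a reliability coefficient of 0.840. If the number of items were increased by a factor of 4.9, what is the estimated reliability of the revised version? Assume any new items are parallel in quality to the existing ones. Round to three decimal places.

0.963

r_new = (4.9 × 0.840) / (1 + (4.9 − 1) × 0.840)
r_new = 4.1160 / 4.2760 ≈ 0.9626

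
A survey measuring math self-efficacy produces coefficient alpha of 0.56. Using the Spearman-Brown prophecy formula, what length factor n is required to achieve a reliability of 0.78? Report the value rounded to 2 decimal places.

n = 0.78 × (1 − 0.56) / [ 0.56 × (1 − 0.78) ]
n = 0.3432 / 0.1232 ≈ 2.7857

2.79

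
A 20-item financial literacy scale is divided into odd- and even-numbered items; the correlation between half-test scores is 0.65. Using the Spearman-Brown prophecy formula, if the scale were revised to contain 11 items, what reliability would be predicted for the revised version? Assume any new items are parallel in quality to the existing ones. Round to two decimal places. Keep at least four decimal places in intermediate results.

0.67

First correct the split-half correlation to full-test reliability: r_full = 2 × 0.65 / (1 + 0.65) ≈ 0.7879
Then adjust to 11 items: n = 11/20 = 0.5500
r_new = n·r_full / (1 + (n − 1)·r_full) = 0.4333 / 0.6454 ≈ 0.6714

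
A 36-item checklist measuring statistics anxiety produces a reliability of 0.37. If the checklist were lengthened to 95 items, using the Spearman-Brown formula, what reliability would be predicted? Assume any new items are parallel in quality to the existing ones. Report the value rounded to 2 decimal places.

0.61

Length ratio n = 95/36 = 2.6389
Apply the Spearman-Brown prophecy formula, r' = nr / [1 + (n − 1)r]:
r_new = 2.6389·0.37 / [1 + (2.6389 − 1)·0.37]
     = 0.9764 / 1.6064 = 0.6078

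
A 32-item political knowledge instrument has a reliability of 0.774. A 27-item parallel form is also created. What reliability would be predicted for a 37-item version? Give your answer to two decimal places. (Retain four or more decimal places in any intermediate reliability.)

0.80

Only the ratio of lengths matters: n = 37/32 = 1.1562
r_{37} = n·r / (1 + (n − 1)·r) = 0.8949 / 1.1209 ≈ 0.7984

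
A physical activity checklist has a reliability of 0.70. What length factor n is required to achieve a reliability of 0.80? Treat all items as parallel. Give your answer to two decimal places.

Invert Spearman-Brown to solve for n:
n = r*(1 − r) / [ r (1 − r*) ]
n = 0.80 × (1 − 0.70) / [ 0.70 × (1 − 0.80) ]
n = 0.2400 / 0.1400 ≈ 1.7143

1.71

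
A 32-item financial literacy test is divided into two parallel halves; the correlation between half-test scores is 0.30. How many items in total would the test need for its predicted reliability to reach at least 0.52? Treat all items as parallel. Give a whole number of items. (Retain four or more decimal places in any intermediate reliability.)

r_full = 2(0.30)/(1 + 0.30) = 0.4615
n = r_tgt(1 − r_full) / [r_full(1 − r_tgt)] = 0.52 × 0.5385 / (0.4615 × 0.48) ≈ 1.2641
Items = 1.2641 × 32 ≈ 40.45 → 41

41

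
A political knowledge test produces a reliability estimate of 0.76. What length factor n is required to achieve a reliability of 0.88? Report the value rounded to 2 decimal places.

2.32

Rearranging the Spearman-Brown formula for n,
n = r*(1 − r) / [ r (1 − r*) ]
n = 0.88(1 − 0.76) / [0.76(1 − 0.88)]
n = 0.2112 / 0.0912 ≈ 2.3158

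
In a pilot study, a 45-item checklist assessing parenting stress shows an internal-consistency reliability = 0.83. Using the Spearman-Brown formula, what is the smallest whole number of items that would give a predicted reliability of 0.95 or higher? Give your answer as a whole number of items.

Spearman-Brown solved for the length factor n:
n = r_target (1 − r_old) / [ r_old (1 − r_target) ]
n = 0.95(1 − 0.83) / [0.83(1 − 0.95)]
  = 0.1615 / 0.0415 = 3.8916
3.8916 × 45 = 175.12 → 176 items

176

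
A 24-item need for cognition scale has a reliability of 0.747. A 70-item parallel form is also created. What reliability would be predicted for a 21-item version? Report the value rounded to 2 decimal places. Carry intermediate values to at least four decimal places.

Only the ratio of lengths matters: n = 21/24 = 0.8750
r_{21} = n·r / (1 + (n − 1)·r) = 0.6536 / 0.9066 ≈ 0.7209

0.72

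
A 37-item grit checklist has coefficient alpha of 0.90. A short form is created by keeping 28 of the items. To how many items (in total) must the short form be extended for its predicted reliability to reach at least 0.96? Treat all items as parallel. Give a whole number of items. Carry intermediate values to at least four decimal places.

99

First, r for the 28-item form: n = 28/37 = 0.7568, so r_28 = 0.7568·0.90/(1 + (0.7568 − 1)·0.90) = 0.8720
Length factor from the short form to reach 0.96: n' = 0.96(1 − 0.8720) / [0.8720(1 − 0.96)] ≈ 3.5229
Total items = 3.5229 × 28 = 98.64, rounded up to 99.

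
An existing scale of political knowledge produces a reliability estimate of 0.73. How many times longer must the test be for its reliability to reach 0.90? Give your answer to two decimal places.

Spearman-Brown solved for the length factor n:
n = r_target (1 − r_old) / [ r_old (1 − r_target) ]
n = 0.90(1 − 0.73) / [0.73(1 − 0.90)]
  = 0.2430 / 0.0730 = 3.3288

3.33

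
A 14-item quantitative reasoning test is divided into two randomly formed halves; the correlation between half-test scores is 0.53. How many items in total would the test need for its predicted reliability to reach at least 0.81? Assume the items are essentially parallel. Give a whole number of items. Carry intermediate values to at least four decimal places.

r_full = 2(0.53)/(1 + 0.53) = 0.6928
n = r_tgt(1 − r_full) / [r_full(1 − r_tgt)] = 0.81 × 0.3072 / (0.6928 × 0.19) ≈ 1.8904
Items = 1.8904 × 14 ≈ 26.47 → 27

27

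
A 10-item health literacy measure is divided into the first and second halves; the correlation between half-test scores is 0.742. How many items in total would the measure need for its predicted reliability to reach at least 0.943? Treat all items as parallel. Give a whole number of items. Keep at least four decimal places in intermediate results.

29

Corrected full-test reliability: r_full = 2 × 0.742 / (1 + 0.742) ≈ 0.8519
Solve Spearman-Brown for n: n = 0.943(1 − 0.8519) / [0.8519(1 − 0.943)] = 2.8761
Items = 2.8761 × 10 ≈ 28.76 → 29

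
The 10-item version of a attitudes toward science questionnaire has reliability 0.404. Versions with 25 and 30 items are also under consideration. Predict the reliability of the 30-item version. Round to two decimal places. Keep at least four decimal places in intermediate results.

The 25-item form is not needed; work directly from the 10-item form with n = 30/10 = 3.0000.
r_{30} = n·r / (1 + (n − 1)·r) = 1.2120 / 1.8080 ≈ 0.6704

0.67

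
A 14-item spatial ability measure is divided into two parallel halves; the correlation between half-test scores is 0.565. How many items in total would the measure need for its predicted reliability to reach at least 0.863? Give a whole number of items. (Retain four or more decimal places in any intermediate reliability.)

34

r_full = 2(0.565)/(1 + 0.565) = 0.7220
n = r_tgt(1 − r_full) / [r_full(1 − r_tgt)] = 0.863 × 0.2780 / (0.7220 × 0.137) ≈ 2.4255
Items = 2.4255 × 14 ≈ 33.96 → 34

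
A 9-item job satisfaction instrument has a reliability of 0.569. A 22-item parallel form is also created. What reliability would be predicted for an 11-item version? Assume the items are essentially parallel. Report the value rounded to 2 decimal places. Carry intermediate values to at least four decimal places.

Only the ratio of lengths matters: n = 11/9 = 1.2222
r_{11} = n·r / (1 + (n − 1)·r) = 0.6954 / 1.1264 ≈ 0.6174

0.62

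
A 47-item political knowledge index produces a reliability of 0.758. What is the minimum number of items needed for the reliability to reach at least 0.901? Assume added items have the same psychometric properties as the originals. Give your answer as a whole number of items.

137

Spearman-Brown solved for the length factor n:
n = r*(1 − r) / [ r (1 − r*) ]
n = [0.901 × 0.242] / [0.758 × 0.099]
  = 0.218042 / 0.075042 = 2.9056
2.9056 × 47 = 136.56 → 137 items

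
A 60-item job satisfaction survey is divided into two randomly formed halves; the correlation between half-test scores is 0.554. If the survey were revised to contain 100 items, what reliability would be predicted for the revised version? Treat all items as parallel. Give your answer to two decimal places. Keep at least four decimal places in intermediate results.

Spearman-Brown correction (n = 2): r_full = 2·0.554/(1 + 0.554) = 0.7130
Then adjust to 100 items: n = 100/60 = 1.6667
r_new = n·r_full / (1 + (n − 1)·r_full) = 1.1884 / 1.4754 ≈ 0.8055

0.81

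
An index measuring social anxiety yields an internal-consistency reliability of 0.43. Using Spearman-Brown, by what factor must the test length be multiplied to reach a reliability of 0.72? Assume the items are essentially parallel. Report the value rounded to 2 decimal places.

n = [0.72 × 0.57] / [0.43 × 0.28]
n = 0.4104 / 0.1204 ≈ 3.4086

3.41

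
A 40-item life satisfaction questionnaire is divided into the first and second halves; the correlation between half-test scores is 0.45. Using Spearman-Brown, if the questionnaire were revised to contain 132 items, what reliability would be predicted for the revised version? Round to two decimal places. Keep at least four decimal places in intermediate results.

First correct the split-half correlation to full-test reliability: r_full = 2 × 0.45 / (1 + 0.45) ≈ 0.6207
Length factor from 40 to 132 items: n = 132/40 = 3.3000
r_new = n·r_full / (1 + (n − 1)·r_full) = 2.0483 / 2.4276 ≈ 0.8438

0.84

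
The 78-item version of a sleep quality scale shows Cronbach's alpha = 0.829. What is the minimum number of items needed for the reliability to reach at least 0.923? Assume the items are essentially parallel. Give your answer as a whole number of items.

Invert Spearman-Brown to solve for n:
n = r*(1 − r) / [ r (1 − r*) ]
n = 0.923 × (1 − 0.829) / [ 0.829 × (1 − 0.923) ]
  = 0.157833 / 0.063833 = 2.4726
So the test needs 2.4726 × 78 ≈ 192.86 items; rounding up, 193.

193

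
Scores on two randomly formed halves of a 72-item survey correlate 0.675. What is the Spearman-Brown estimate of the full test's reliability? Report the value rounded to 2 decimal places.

0.81

Apply the Spearman-Brown correction with n = 2:
r_full = 2r_hh / (1 + r_hh) = 2 × 0.675 / (1 + 0.675)
r_full = 1.3500 / 1.6750 ≈ 0.8060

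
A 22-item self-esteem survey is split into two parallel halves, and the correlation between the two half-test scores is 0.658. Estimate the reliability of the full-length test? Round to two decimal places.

0.79

Each half is half the length of the full test, so the full test is n = 2 times a half.
r_full = 2(0.658) / (1 + 0.658)
r_full = 1.3160 / 1.6580 ≈ 0.7937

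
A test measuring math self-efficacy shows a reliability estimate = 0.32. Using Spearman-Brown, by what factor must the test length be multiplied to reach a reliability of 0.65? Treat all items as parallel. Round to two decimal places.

Rearranging the Spearman-Brown formula for n,
n = r*(1 − r) / [ r (1 − r*) ]
n = 0.65(1 − 0.32) / [0.32(1 − 0.65)]
  = 0.4420 / 0.1120 = 3.9464

3.95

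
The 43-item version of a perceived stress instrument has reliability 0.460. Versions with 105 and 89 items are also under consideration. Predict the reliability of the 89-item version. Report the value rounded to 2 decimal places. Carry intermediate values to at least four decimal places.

0.64

The 105-item form is not needed; work directly from the 43-item form with n = 89/43 = 2.0698.
r_{89} = n·r / (1 + (n − 1)·r) = 0.9521 / 1.4921 ≈ 0.6381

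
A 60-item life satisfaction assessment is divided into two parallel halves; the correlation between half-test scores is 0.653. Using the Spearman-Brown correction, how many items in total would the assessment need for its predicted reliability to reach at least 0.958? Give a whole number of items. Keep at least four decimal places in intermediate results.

364

r_full = 2(0.653)/(1 + 0.653) = 0.7901
n = r_tgt(1 − r_full) / [r_full(1 − r_tgt)] = 0.958 × 0.2099 / (0.7901 × 0.042) ≈ 6.0596
Items = 6.0596 × 60 ≈ 363.58 → 364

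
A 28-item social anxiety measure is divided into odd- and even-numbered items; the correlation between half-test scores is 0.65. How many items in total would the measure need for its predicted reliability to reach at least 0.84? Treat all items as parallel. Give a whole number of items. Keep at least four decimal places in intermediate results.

Corrected full-test reliability: r_full = 2 × 0.65 / (1 + 0.65) ≈ 0.7879
n = r_tgt(1 − r_full) / [r_full(1 − r_tgt)] = 0.84 × 0.2121 / (0.7879 × 0.16) ≈ 1.4133
Items = 1.4133 × 28 ≈ 39.57 → 40

40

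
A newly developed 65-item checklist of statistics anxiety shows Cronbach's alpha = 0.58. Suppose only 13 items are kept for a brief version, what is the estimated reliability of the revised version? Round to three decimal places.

The new length is 13/65 = 0.2 times the old.
r_new = 0.2·0.58 / [1 + (0.2 − 1)·0.58]
     = 0.1160 / 0.5360 = 0.2164

0.216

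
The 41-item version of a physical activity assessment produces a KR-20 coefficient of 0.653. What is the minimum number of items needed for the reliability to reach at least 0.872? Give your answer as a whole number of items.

n = [0.872 × 0.347] / [0.653 × 0.128]
n = 0.302584 / 0.083584 ≈ 3.6201
Items needed = n × 41 = 3.6201 × 41 ≈ 148.42 → round up to 149

149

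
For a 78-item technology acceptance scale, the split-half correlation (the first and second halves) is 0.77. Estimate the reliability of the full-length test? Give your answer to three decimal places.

Each half is half the length of the full test, so the full test is n = 2 times a half.
r_full = 2r_hh / (1 + r_hh) = 2 × 0.77 / (1 + 0.77)
       = 1.5400 / 1.7700 = 0.8701

0.870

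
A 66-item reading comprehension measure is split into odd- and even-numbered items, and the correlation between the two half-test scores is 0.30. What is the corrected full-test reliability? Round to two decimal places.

Each half is half the length of the full test, so the full test is n = 2 times a half.
r_full = 2(0.30) / (1 + 0.30)
       = 0.6000 / 1.3000 = 0.4615

0.46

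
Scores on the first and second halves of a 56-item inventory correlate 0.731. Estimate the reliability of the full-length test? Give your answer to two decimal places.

0.84

r_full = 2(0.731) / (1 + 0.731)
r_full = 1.4620 / 1.7310 ≈ 0.8446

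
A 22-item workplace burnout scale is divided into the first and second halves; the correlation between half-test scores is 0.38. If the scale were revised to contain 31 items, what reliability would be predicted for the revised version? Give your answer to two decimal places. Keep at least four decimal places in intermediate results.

0.63

Full-test reliability from the split-half r: r_full = 2(0.38)/(1 + 0.38) = 0.5507
Length factor from 22 to 31 items: n = 31/22 = 1.4091
r_new = n·r_full / (1 + (n − 1)·r_full) = 0.7760 / 1.2253 ≈ 0.6333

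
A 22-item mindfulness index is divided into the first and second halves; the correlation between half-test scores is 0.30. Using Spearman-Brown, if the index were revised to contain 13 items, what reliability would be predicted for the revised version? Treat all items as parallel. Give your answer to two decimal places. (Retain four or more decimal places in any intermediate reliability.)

0.34

Spearman-Brown correction (n = 2): r_full = 2·0.30/(1 + 0.30) = 0.4615
Then adjust to 13 items: n = 13/22 = 0.5909
r_new = n·r_full / (1 + (n − 1)·r_full) = 0.2727 / 0.8112 ≈ 0.3362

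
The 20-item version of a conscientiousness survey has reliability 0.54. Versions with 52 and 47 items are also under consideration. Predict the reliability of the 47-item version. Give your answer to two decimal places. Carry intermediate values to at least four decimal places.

Only the ratio of lengths matters: n = 47/20 = 2.3500
r_{47} = n·r / (1 + (n − 1)·r) = 1.2690 / 1.7290 ≈ 0.7340

0.73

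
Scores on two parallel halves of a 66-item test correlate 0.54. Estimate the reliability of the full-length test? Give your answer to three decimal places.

0.701

r_full = 2r_hh / (1 + r_hh) = 2 × 0.54 / (1 + 0.54)
r_full = 1.0800 / 1.5400 ≈ 0.7013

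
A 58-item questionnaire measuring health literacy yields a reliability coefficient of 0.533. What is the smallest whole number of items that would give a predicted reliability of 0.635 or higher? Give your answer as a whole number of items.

n = 0.635(1 − 0.533) / [0.533(1 − 0.635)]
  = 0.296545 / 0.194545 = 1.5243
Items needed = n × 58 = 1.5243 × 58 ≈ 88.41 → round up to 89

89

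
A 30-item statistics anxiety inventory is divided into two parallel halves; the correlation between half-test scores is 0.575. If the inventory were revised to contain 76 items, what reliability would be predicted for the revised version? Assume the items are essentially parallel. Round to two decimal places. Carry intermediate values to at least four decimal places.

Spearman-Brown correction (n = 2): r_full = 2·0.575/(1 + 0.575) = 0.7302
Then adjust to 76 items: n = 76/30 = 2.5333
r_new = n·r_full / (1 + (n − 1)·r_full) = 1.8498 / 2.1196 ≈ 0.8727

0.87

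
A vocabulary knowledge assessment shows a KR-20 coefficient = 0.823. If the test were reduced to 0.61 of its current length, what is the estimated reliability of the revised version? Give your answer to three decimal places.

Spearman-Brown: r_new = n·r / (1 + (n − 1)·r)
r_new = 0.61·0.823 / [1 + (0.61 − 1)·0.823]
r_new = 0.5020 / 0.6790 ≈ 0.7393

0.739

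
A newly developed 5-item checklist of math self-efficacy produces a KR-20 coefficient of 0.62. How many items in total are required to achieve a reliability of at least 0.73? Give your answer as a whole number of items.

9

n = 0.73(1 − 0.62) / [0.62(1 − 0.73)]
  = 0.2774 / 0.1674 = 1.6571
So the test needs 1.6571 × 5 ≈ 8.29 items; rounding up, 9.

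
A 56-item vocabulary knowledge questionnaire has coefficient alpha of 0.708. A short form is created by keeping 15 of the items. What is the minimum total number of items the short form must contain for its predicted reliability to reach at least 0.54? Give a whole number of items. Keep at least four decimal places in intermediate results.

28

Short-form reliability: n = 15/56 = 0.2679; r_15 = n·r/(1+(n−1)r) ≈ 0.3938
Length factor from the short form to reach 0.54: n' = 0.54(1 − 0.3938) / [0.3938(1 − 0.54)] ≈ 1.8071
Items = 1.8071 × 15 ≈ 27.11 → 28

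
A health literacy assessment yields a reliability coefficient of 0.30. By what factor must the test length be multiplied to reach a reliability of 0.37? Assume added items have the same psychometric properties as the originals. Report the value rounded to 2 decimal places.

1.37

Rearranging the Spearman-Brown formula for n,
n = r*(1 − r) / [ r (1 − r*) ]
n = [0.37 × 0.70] / [0.30 × 0.63]
n = 0.2590 / 0.1890 ≈ 1.3704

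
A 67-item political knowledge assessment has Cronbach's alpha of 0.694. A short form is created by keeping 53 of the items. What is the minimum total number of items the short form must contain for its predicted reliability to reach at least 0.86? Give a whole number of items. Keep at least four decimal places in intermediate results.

First, r for the 53-item form: n = 53/67 = 0.7910, so r_53 = 0.7910·0.694/(1 + (0.7910 − 1)·0.694) = 0.6421
Then solve for n' with r_old = 0.6421, r_target = 0.86: n' = 0.86(1 − 0.6421)/[0.6421(1 − 0.86)] = 3.4240
Items = 3.4240 × 53 ≈ 181.47 → 182

182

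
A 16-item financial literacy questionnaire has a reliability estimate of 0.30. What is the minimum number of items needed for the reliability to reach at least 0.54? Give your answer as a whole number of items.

44

Spearman-Brown solved for the length factor n:
n = r*(1 − r) / [ r (1 − r*) ]
n = 0.54(1 − 0.30) / [0.30(1 − 0.54)]
  = 0.3780 / 0.1380 = 2.7391
So the test needs 2.7391 × 16 ≈ 43.83 items; rounding up, 44.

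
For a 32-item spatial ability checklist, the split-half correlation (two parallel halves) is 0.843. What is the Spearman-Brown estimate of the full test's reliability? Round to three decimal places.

Each half is half the length of the full test, so the full test is n = 2 times a half.
r_full = 2(0.843) / (1 + 0.843)
       = 1.6860 / 1.8430 = 0.9148

0.915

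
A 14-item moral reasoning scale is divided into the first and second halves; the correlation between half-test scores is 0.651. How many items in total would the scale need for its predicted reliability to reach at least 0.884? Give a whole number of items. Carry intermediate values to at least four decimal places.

29

r_full = 2(0.651)/(1 + 0.651) = 0.7886
n = r_tgt(1 − r_full) / [r_full(1 − r_tgt)] = 0.884 × 0.2114 / (0.7886 × 0.116) ≈ 2.0429
Items = 2.0429 × 14 ≈ 28.60 → 29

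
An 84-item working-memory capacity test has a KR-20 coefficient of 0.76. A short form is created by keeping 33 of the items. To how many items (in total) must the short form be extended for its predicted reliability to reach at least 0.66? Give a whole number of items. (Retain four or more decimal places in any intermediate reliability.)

Short-form reliability: n = 33/84 = 0.3929; r_33 = n·r/(1+(n−1)r) ≈ 0.5544
Length factor from the short form to reach 0.66: n' = 0.66(1 − 0.5544) / [0.5544(1 − 0.66)] ≈ 1.5602
Total items = 1.5602 × 33 = 51.49, rounded up to 52.

52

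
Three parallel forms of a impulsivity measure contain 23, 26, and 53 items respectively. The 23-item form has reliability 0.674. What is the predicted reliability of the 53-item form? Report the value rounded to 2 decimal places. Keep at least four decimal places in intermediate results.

0.83

The 26-item form is not needed; work directly from the 23-item form with n = 53/23 = 2.3043.
r_{53} = n·r / (1 + (n − 1)·r) = 1.5531 / 1.8791 ≈ 0.8265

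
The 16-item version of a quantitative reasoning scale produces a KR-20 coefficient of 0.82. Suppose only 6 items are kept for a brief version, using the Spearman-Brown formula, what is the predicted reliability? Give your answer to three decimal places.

0.631

The new length is 6/16 = 0.375 times the old.
By Spearman-Brown, r_new = n r / (1 + (n − 1) r).
r_new = 0.375·0.82 / [1 + (0.375 − 1)·0.82]
r_new = 0.3075 / 0.4875 ≈ 0.6308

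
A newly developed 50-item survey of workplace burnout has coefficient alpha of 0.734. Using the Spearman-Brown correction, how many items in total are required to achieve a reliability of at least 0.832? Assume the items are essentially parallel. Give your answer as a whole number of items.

90

n = 0.832 × (1 − 0.734) / [ 0.734 × (1 − 0.832) ]
n = 0.221312 / 0.123312 ≈ 1.7947
Items needed = n × 50 = 1.7947 × 50 ≈ 89.73 → round up to 90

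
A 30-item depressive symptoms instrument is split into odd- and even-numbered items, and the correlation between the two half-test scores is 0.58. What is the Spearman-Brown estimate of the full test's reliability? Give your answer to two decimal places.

0.73

r_full = 2(0.58) / (1 + 0.58)
       = 1.1600 / 1.5800 = 0.7342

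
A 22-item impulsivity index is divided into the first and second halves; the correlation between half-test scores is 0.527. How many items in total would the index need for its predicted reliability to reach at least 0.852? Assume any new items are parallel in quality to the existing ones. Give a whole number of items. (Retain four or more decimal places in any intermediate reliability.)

57

Corrected full-test reliability: r_full = 2 × 0.527 / (1 + 0.527) ≈ 0.6902
n = r_tgt(1 − r_full) / [r_full(1 − r_tgt)] = 0.852 × 0.3098 / (0.6902 × 0.148) ≈ 2.5840
Items = 2.5840 × 22 ≈ 56.85 → 57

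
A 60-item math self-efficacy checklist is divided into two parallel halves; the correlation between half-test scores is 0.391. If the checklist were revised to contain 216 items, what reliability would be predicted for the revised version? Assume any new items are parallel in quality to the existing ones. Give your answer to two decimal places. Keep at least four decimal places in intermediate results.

Full-test reliability from the split-half r: r_full = 2(0.391)/(1 + 0.391) = 0.5622
Length factor from 60 to 216 items: n = 216/60 = 3.6000
r_new = n·r_full / (1 + (n − 1)·r_full) = 2.0239 / 2.4617 ≈ 0.8222

0.82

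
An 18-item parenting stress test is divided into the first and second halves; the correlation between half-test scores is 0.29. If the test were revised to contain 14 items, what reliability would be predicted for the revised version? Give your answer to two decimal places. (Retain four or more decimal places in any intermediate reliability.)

0.39

Spearman-Brown correction (n = 2): r_full = 2·0.29/(1 + 0.29) = 0.4496
Then adjust to 14 items: n = 14/18 = 0.7778
r_new = n·r_full / (1 + (n − 1)·r_full) = 0.3497 / 0.9001 ≈ 0.3885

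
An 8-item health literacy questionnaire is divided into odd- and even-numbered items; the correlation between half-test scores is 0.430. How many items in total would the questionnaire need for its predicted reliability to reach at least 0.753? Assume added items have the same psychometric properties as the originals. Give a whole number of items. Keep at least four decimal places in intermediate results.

17

r_full = 2(0.430)/(1 + 0.430) = 0.6014
n = r_tgt(1 − r_full) / [r_full(1 − r_tgt)] = 0.753 × 0.3986 / (0.6014 × 0.247) ≈ 2.0206
Required items = 2.0206 × 8 = 16.16, so 17 items.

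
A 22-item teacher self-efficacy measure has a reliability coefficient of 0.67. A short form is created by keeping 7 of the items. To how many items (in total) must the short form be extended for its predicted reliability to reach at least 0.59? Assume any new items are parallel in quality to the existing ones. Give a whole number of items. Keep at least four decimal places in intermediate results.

16

First, r for the 7-item form: n = 7/22 = 0.3182, so r_7 = 0.3182·0.67/(1 + (0.3182 − 1)·0.67) = 0.3925
Length factor from the short form to reach 0.59: n' = 0.59(1 − 0.3925) / [0.3925(1 − 0.59)] ≈ 2.2273
Items = 2.2273 × 7 ≈ 15.59 → 16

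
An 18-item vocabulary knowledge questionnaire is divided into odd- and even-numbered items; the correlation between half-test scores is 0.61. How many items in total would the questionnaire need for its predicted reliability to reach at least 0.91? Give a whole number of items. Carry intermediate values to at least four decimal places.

Corrected full-test reliability: r_full = 2 × 0.61 / (1 + 0.61) ≈ 0.7578
Solve Spearman-Brown for n: n = 0.91(1 − 0.7578) / [0.7578(1 − 0.91)] = 3.2316
Required items = 3.2316 × 18 = 58.17, so 59 items.

59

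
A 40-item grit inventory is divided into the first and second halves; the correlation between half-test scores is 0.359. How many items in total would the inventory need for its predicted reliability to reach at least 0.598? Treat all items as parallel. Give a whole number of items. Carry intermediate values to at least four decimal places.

54

r_full = 2(0.359)/(1 + 0.359) = 0.5283
Solve Spearman-Brown for n: n = 0.598(1 − 0.5283) / [0.5283(1 − 0.598)] = 1.3282
Items = 1.3282 × 40 ≈ 53.13 → 54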